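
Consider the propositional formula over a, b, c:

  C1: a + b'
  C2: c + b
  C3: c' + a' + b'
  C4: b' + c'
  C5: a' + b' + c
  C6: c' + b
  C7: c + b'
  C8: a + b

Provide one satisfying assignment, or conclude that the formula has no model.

UNSATISFIABLE

Case a = 1:
Case c = 1:
Unit clause (b') forces b = 0.
But (b) is also a unit clause — contradiction.
Undo c and try c = 0.
Unit clause (b) forces b = 1.
But (b') is also a unit clause — contradiction.
Both values of c lead to a conflict.
Undo a and try a = 0.
Unit clause (b') forces b = 0.
But (b) is also a unit clause — contradiction.
Both values of a lead to a conflict.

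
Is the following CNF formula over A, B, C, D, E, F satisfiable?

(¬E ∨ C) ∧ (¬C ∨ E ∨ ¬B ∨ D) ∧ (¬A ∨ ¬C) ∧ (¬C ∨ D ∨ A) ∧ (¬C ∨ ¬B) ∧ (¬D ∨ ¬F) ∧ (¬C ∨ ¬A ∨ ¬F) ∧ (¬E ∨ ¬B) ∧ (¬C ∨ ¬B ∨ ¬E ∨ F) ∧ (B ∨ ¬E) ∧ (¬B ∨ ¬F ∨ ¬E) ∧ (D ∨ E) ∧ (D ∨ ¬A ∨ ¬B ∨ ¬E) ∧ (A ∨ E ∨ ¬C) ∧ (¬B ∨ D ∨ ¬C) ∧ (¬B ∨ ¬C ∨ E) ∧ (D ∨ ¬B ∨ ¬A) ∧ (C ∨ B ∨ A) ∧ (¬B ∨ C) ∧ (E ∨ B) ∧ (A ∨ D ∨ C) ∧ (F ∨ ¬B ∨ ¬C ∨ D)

Unsatisfiable

Suppose E = False.
From the singleton clause (D), D = True.
From the singleton clause (¬F), F = False.
From the singleton clause (B), B = True.
From the singleton clause (¬C), C = False.
But (C) is also a unit clause — contradiction.
That branch fails; take E = True instead.
From the singleton clause (C), C = True.
From the singleton clause (¬A), A = False.
From the singleton clause (D), D = True.
From the singleton clause (¬B), B = False.
But (B) is also a unit clause — contradiction.
Neither E = True nor E = False works.
No assignment satisfies every clause.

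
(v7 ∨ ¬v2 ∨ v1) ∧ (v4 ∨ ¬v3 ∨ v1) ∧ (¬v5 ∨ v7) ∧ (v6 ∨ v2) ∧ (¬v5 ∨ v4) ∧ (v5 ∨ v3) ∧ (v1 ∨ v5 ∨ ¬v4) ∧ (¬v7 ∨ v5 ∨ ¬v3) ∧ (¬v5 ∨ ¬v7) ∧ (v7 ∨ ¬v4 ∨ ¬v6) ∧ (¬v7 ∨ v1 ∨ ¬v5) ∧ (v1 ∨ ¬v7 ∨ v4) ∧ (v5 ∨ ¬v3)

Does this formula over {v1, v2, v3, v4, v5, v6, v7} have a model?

Branch on v5: set v5 = False.
Unit clause (v3) forces v3 = True.
That conflicts with the unit clause (¬v3).
That branch fails; take v5 = True instead.
Unit clause (v7) forces v7 = True.
That conflicts with the unit clause (¬v7).
Both values of v5 lead to a conflict.
No assignment satisfies every clause.

No, unsatisfiable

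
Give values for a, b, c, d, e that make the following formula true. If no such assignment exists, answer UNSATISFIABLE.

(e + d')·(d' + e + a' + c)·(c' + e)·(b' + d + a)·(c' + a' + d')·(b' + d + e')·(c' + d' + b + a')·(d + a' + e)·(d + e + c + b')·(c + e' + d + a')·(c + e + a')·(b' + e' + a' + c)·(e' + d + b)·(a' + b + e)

a: 0; b: 0; c: 0; d: 1; e: 1

Try e = 1.
Try b = 0.
The clause (d) is unit, so d = 1.
Try c = 0.
No clause remains; a is free.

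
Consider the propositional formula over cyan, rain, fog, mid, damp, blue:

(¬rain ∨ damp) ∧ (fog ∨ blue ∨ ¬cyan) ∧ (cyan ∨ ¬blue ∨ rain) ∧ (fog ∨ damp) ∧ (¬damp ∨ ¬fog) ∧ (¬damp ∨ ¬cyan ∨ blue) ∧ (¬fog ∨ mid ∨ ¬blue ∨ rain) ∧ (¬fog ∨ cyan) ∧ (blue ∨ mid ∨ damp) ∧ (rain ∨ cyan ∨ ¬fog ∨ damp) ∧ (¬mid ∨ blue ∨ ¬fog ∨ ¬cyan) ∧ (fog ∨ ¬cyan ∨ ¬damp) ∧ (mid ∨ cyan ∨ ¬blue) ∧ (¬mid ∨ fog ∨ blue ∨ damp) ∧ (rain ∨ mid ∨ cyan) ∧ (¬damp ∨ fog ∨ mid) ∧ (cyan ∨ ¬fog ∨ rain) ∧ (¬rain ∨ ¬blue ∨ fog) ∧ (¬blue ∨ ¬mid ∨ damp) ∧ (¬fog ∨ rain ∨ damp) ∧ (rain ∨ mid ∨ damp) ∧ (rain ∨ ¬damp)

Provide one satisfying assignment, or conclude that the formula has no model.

Suppose rain = True.
(damp) alone gives damp = True.
(¬fog) alone gives fog = False.
(¬cyan) alone gives cyan = False.
(mid) alone gives mid = True.
(¬blue) alone gives blue = False.
All clauses are satisfied.

cyan=False,  rain=True,  fog=False,  mid=True,  damp=True,  blue=False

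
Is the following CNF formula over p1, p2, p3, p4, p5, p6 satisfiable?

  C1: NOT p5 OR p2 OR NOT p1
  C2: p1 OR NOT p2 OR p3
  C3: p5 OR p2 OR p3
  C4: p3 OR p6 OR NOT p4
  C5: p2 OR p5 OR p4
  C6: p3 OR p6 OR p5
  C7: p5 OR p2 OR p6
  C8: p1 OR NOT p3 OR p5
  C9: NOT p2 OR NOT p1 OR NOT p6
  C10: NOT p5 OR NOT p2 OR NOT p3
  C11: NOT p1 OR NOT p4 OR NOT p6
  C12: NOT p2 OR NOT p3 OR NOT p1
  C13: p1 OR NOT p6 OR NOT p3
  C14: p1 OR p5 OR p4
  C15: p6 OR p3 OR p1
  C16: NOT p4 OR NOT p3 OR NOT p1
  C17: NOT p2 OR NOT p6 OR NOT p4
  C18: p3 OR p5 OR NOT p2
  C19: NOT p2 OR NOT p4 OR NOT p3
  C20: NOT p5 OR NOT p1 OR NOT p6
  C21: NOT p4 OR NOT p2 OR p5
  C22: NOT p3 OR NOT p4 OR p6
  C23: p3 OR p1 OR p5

Suppose p5 = true.
Suppose p2 = true.
(NOT p3) alone gives p3 = false.
(p1) alone gives p1 = true.
(NOT p6) alone gives p6 = false.
(NOT p4) alone gives p4 = false.
All clauses are satisfied.
A satisfying assignment: p1=true; p2=true; p3=false; p4=false; p5=true; p6=false.

Yes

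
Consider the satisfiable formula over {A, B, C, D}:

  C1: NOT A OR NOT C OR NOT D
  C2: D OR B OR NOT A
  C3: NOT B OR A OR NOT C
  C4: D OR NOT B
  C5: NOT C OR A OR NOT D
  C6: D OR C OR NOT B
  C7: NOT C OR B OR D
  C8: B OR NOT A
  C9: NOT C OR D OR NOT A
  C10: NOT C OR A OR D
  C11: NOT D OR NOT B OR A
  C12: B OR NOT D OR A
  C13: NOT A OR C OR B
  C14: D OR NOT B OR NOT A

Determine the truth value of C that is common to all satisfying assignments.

Suppose C = true.
Try A = false.
From the singleton clause (NOT B), B = false.
From the singleton clause (NOT D), D = false.
But (D) is also a unit clause — contradiction.
Undo A and try A = true.
From the singleton clause (NOT D), D = false.
But (D) is also a unit clause — contradiction.
Both values of A lead to a conflict.
So every satisfying assignment has C = False.

False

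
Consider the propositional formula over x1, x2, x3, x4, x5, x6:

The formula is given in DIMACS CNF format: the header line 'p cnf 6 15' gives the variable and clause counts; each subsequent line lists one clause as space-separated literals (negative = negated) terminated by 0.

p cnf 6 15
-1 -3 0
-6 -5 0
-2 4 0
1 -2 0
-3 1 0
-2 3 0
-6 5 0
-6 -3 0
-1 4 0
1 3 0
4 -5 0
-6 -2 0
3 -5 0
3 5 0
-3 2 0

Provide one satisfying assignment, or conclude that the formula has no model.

Case x1 = False:
From the singleton clause (¬x2), x2 = False.
From the singleton clause (¬x3), x3 = False.
That conflicts with the unit clause (x3).
So x1 must be the other value — set x1 = True.
From the singleton clause (¬x3), x3 = False.
From the singleton clause (¬x2), x2 = False.
From the singleton clause (x4), x4 = True.
From the singleton clause (¬x5), x5 = False.
That conflicts with the unit clause (x5).
Either choice for x1 ends in contradiction.

UNSATISFIABLE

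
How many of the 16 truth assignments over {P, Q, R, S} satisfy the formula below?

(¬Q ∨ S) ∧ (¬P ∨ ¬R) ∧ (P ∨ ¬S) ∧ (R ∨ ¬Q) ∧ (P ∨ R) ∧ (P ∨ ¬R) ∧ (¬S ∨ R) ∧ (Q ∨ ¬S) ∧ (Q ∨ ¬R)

There are 2^4 = 16 truth assignments over (P, Q, R, S).
Check each against the 9 clauses (columns in the order P, Q, R, S):
  F F F F  ✗ fails (P ∨ R)
  F F F T  ✗ fails (P ∨ ¬S)
  F F T F  ✗ fails (P ∨ ¬R)
  F F T T  ✗ fails (P ∨ ¬S)
  F T F F  ✗ fails (¬Q ∨ S)
  F T F T  ✗ fails (P ∨ ¬S)
  F T T F  ✗ fails (¬Q ∨ S)
  F T T T  ✗ fails (P ∨ ¬S)
  T F F F  ✓ satisfies all
  T F F T  ✗ fails (¬S ∨ R)
  T F T F  ✗ fails (¬P ∨ ¬R)
  T F T T  ✗ fails (¬P ∨ ¬R)
  T T F F  ✗ fails (¬Q ∨ S)
  T T F T  ✗ fails (R ∨ ¬Q)
  T T T F  ✗ fails (¬Q ∨ S)
  T T T T  ✗ fails (¬P ∨ ¬R)
1 of the 16 rows is a model.

1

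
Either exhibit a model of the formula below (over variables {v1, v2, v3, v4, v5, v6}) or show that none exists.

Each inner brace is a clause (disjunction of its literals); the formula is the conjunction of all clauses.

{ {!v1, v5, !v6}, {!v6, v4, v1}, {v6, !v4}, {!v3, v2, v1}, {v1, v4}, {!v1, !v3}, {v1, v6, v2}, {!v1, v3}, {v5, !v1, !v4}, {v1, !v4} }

UNSATISFIABLE

Branch on v6: set v6 = true.
Branch on v1: set v1 = false.
From the singleton clause (v4), v4 = true.
Now (!v4) is unsatisfied and unit — conflict.
So v1 must be the other value — set v1 = true.
From the singleton clause (v5), v5 = true.
From the singleton clause (!v3), v3 = false.
Now (v3) is unsatisfied and unit — conflict.
Either choice for v1 ends in contradiction.
So v6 must be the other value — set v6 = false.
From the singleton clause (!v4), v4 = false.
From the singleton clause (v1), v1 = true.
From the singleton clause (!v3), v3 = false.
Now (v3) is unsatisfied and unit — conflict.
Either choice for v6 ends in contradiction.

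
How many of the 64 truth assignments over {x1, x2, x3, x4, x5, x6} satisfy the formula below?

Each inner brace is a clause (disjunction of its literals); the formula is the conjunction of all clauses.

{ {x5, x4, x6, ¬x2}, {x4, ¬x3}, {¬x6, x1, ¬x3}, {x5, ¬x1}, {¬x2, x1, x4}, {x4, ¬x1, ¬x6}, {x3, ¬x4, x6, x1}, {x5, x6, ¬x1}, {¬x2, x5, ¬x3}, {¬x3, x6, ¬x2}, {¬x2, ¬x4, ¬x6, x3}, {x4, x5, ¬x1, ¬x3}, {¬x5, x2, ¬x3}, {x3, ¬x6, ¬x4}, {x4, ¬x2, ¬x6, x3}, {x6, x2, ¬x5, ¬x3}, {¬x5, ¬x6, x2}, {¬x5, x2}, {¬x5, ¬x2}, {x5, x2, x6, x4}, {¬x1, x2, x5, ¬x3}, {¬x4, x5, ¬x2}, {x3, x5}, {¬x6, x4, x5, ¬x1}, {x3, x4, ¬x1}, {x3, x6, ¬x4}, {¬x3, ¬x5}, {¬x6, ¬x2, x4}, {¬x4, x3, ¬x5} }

There are 2^6 = 64 truth assignments over (x1, x2, x3, x4, x5, x6).
Split on x3. With x3 = True, the clauses containing x3 are satisfied and ¬x3 drops from the rest; 1 of the 2^5 = 32 assignments to the other variables satisfy what remains.
With x3 = False, by the same count on the reduced clause set, 0 assignments work.
(One model: x1=F, x2=F, x3=T, x4=T, x5=F, x6=F.)
Total: 1 + 0 = 1.

1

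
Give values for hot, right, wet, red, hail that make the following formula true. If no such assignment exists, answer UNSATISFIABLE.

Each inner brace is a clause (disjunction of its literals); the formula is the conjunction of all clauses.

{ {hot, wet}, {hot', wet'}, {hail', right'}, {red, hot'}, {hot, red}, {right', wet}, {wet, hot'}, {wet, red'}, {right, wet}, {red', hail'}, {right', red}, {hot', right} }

Suppose hot = 0.
From the singleton clause (wet), wet = 1.
From the singleton clause (red), red = 1.
From the singleton clause (hail'), hail = 0.
Every clause is now satisfied; right is unconstrained.

hot=0, right=0, wet=1, red=1, hail=0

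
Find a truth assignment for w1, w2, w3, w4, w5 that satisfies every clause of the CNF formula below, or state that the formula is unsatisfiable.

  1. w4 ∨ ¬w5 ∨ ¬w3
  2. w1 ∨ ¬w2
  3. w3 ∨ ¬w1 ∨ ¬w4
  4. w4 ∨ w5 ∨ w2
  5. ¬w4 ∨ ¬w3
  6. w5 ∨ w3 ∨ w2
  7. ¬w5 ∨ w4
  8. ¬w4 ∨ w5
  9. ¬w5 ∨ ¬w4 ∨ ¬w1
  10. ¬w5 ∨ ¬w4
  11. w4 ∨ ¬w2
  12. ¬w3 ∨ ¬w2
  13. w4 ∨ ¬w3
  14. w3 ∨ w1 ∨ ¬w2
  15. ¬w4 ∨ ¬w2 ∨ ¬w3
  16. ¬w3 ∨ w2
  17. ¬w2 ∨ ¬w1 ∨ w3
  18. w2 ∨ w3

UNSATISFIABLE

Suppose w1 = True.
Suppose w3 = True.
(¬w4) alone gives w4 = False.
But (w4) is also a unit clause — contradiction.
So w3 must be the other value — set w3 = False.
(¬w4) alone gives w4 = False.
(¬w5) alone gives w5 = False.
(w2) alone gives w2 = True.
But (¬w2) is also a unit clause — contradiction.
Both values of w3 lead to a conflict.
So w1 must be the other value — set w1 = False.
(¬w2) alone gives w2 = False.
(¬w3) alone gives w3 = False.
But (w3) is also a unit clause — contradiction.
Both values of w1 lead to a conflict.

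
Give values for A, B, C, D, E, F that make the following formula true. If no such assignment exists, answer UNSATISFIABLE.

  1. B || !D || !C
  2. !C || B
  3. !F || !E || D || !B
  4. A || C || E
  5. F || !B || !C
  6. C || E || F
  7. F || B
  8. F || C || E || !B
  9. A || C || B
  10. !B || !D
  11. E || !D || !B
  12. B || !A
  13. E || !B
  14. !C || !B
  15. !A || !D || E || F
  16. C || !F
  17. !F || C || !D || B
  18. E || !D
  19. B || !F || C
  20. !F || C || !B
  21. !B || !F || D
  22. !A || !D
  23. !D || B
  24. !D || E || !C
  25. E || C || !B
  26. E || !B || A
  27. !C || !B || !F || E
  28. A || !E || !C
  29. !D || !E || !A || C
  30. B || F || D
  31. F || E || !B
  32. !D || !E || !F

A=false; B=true; C=false; D=false; E=true; F=false

Branch on C: set C = false.
Unit clause (!F) forces F = false.
Unit clause (E) forces E = true.
Unit clause (B) forces B = true.
Unit clause (!D) forces D = false.
No clause remains; A is free.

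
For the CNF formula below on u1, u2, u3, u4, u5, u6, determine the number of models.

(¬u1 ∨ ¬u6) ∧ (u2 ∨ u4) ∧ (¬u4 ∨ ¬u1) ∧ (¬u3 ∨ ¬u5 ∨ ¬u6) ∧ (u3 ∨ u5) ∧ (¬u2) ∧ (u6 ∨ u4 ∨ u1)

There are 2^6 = 64 truth assignments over (u1, u2, u3, u4, u5, u6).
Split on u4. With u4 = True, the clauses containing u4 are satisfied and ¬u4 drops from the rest; 5 of the 2^5 = 32 assignments to the other variables satisfy what remains.
With u4 = False, by the same count on the reduced clause set, 0 assignments work.
Total: 5 + 0 = 5.

5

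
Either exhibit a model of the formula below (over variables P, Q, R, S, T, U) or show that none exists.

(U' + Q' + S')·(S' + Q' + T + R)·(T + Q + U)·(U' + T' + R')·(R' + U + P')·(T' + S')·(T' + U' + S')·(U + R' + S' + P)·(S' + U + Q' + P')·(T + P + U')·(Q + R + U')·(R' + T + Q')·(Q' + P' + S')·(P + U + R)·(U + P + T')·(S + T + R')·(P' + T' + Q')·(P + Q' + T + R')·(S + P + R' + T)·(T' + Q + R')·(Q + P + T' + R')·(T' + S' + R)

P=1, Q=1, R=0, S=0, T=0, U=0

Try T = 0.
Try Q = 1.
The clause (R') is unit, so R = 0.
The clause (S') is unit, so S = 0.
Try P = 1.
Every clause is now satisfied; U is unconstrained.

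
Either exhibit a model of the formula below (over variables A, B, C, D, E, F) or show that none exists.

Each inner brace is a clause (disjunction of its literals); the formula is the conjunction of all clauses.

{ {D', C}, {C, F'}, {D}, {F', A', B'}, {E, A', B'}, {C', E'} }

A=0, B=1, C=1, D=1, E=0, F=0

The clause (D) is unit, so D = 1.
The clause (C) is unit, so C = 1.
The clause (E') is unit, so E = 0.
Case A = 0:
Every clause is now satisfied; B, F are unconstrained.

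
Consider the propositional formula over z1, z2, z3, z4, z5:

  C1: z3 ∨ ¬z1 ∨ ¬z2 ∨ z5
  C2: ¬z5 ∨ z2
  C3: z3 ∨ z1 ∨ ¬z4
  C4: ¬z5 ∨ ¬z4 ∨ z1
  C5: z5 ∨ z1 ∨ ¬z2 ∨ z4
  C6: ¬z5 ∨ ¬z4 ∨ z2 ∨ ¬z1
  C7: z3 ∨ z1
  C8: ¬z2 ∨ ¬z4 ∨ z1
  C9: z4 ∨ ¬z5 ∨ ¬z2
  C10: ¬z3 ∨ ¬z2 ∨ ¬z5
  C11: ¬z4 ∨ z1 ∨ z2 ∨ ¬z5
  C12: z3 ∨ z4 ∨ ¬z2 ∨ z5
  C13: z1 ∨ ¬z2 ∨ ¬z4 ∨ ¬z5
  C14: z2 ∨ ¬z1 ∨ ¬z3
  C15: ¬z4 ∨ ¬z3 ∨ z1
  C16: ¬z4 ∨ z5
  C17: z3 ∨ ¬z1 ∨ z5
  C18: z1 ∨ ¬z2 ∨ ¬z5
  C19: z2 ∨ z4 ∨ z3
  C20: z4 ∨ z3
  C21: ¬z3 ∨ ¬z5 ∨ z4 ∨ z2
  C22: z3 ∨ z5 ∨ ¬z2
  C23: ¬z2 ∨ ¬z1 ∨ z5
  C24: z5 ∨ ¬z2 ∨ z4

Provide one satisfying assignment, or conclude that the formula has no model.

Branch on z5: set z5 = True.
Unit clause (z2) forces z2 = True.
Unit clause (z4) forces z4 = True.
Unit clause (z1) forces z1 = True.
Unit clause (¬z3) forces z3 = False.
This assignment satisfies each clause.

z1: True; z2: True; z3: False; z4: True; z5: True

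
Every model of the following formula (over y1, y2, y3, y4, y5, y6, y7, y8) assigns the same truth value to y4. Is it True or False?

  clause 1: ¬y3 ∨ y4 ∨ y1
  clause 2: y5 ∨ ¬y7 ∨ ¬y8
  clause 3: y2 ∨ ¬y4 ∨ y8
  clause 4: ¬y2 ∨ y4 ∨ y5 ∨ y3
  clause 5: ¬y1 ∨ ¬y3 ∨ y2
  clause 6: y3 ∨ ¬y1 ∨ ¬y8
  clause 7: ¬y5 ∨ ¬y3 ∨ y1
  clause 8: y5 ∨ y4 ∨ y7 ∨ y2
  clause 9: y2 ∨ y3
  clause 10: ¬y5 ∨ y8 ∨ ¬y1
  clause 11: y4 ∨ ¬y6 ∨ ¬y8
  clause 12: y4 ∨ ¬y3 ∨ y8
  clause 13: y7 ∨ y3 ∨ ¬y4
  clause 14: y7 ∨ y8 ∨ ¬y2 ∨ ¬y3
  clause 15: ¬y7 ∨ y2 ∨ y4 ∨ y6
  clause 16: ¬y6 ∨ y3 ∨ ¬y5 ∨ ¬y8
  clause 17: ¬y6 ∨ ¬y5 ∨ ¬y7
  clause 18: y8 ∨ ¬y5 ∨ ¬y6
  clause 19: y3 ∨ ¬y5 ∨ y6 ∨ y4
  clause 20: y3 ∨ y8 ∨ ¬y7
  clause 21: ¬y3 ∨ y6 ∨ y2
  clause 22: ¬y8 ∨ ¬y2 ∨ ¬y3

True

Suppose y4 = False.
Try y3 = False.
Unit clause (y2) forces y2 = True.
Unit clause (y5) forces y5 = True.
Unit clause (y6) forces y6 = True.
Unit clause (¬y8) forces y8 = False.
That conflicts with the unit clause (y8).
That branch fails; take y3 = True instead.
Unit clause (y1) forces y1 = True.
Unit clause (y2) forces y2 = True.
Unit clause (y8) forces y8 = True.
That conflicts with the unit clause (¬y8).
Either choice for y3 ends in contradiction.
So every satisfying assignment has y4 = True.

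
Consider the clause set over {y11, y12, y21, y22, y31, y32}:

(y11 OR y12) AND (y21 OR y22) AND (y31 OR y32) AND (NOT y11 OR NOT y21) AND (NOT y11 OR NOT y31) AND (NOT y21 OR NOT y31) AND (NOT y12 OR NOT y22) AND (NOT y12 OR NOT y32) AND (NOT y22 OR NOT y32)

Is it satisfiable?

Unsatisfiable

Branch on y11: set y11 = true.
From the singleton clause (NOT y21), y21 = false.
From the singleton clause (y22), y22 = true.
From the singleton clause (NOT y31), y31 = false.
From the singleton clause (y32), y32 = true.
That conflicts with the unit clause (NOT y32).
Backtrack on y11: now try y11 = false.
From the singleton clause (y12), y12 = true.
From the singleton clause (NOT y22), y22 = false.
From the singleton clause (y21), y21 = true.
From the singleton clause (NOT y31), y31 = false.
From the singleton clause (y32), y32 = true.
That conflicts with the unit clause (NOT y32).
Both values of y11 lead to a conflict.
No assignment satisfies every clause.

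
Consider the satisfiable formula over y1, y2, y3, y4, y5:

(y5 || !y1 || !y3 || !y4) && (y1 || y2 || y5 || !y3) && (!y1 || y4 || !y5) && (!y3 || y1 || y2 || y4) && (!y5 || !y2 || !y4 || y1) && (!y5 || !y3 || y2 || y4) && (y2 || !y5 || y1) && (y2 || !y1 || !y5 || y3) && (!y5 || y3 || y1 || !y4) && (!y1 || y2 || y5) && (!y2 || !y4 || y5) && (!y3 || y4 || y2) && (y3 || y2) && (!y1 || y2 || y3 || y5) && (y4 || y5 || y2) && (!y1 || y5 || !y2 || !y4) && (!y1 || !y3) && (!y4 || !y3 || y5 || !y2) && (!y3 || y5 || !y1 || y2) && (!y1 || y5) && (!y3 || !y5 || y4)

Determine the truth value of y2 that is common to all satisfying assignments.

True

Suppose y2 = false.
(y3) alone gives y3 = true.
(y4) alone gives y4 = true.
(!y1) alone gives y1 = false.
(y5) alone gives y5 = true.
But (!y5) is also a unit clause — contradiction.
So every satisfying assignment has y2 = True.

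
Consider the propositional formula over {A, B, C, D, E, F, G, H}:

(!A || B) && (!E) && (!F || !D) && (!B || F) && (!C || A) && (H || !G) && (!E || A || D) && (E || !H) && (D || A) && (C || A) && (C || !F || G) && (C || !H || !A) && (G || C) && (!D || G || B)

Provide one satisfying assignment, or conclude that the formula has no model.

(!E) alone gives E = false.
(!H) alone gives H = false.
(!G) alone gives G = false.
(C) alone gives C = true.
(A) alone gives A = true.
(B) alone gives B = true.
(F) alone gives F = true.
(!D) alone gives D = false.
All clauses are satisfied.

A ↦ true, B ↦ true, C ↦ true, D ↦ false, E ↦ false, F ↦ true, G ↦ false, H ↦ false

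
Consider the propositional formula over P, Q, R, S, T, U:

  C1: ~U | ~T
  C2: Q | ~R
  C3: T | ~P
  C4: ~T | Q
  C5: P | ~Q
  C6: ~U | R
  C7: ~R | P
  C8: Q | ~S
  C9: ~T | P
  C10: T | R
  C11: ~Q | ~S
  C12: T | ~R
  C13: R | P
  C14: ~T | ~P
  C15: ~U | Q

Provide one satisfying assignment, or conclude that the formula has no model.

UNSATISFIABLE

Case U = 0:
Case Q = 1:
Unit clause (P) forces P = 1.
Unit clause (T) forces T = 1.
But (~T) is also a unit clause — contradiction.
So Q must be the other value — set Q = 0.
Unit clause (~R) forces R = 0.
Unit clause (~T) forces T = 0.
But (T) is also a unit clause — contradiction.
Both values of Q lead to a conflict.
So U must be the other value — set U = 1.
Unit clause (~T) forces T = 0.
Unit clause (~P) forces P = 0.
Unit clause (~Q) forces Q = 0.
But (Q) is also a unit clause — contradiction.
Both values of U lead to a conflict.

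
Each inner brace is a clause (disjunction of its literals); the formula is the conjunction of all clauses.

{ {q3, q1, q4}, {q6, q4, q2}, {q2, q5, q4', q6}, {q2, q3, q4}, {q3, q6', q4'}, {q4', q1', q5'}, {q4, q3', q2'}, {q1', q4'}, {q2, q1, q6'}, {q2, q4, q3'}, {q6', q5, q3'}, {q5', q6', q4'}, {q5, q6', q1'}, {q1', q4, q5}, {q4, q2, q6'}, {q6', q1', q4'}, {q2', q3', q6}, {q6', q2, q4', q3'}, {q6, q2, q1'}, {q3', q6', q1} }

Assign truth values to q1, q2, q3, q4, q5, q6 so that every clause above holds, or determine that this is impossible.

q1: 0,  q2: 0,  q3: 0,  q4: 1,  q5: 1,  q6: 0

Case q1 = 0:
Case q3 = 0:
Unit clause (q4) forces q4 = 1.
Unit clause (q6') forces q6 = 0.
Case q2 = 0:
Unit clause (q5) forces q5 = 1.
This assignment satisfies each clause.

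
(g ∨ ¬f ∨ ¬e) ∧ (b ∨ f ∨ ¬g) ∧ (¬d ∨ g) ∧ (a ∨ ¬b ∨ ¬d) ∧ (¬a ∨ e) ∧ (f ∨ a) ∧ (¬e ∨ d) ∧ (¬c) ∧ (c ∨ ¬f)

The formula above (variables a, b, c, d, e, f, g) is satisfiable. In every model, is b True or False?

True

Suppose b = False.
(¬c) alone gives c = False.
(¬f) alone gives f = False.
(¬g) alone gives g = False.
(¬d) alone gives d = False.
(a) alone gives a = True.
(e) alone gives e = True.
But (¬e) is also a unit clause — contradiction.
So every satisfying assignment has b = True.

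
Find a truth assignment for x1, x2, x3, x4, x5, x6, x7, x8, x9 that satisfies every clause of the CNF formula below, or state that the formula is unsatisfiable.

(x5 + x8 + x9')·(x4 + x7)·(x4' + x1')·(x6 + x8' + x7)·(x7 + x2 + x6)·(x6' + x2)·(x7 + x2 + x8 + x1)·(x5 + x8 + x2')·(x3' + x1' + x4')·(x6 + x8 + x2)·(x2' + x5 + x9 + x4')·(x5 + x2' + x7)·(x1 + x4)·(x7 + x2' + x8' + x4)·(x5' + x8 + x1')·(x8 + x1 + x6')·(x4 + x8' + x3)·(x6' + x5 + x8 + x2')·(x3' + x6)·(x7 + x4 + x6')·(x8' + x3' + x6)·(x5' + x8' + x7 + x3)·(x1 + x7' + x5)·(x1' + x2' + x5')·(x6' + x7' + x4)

x1: 0, x2: 0, x3: 0, x4: 1, x5: 1, x6: 0, x7: 1, x8: 1, x9: 1

Branch on x4: set x4 = 1.
Unit clause (x1') forces x1 = 0.
Branch on x6: set x6 = 0.
Unit clause (x3') forces x3 = 0.
Branch on x8: set x8 = 1.
Unit clause (x7) forces x7 = 1.
Unit clause (x5) forces x5 = 1.
No clause remains; x2, x9 are free.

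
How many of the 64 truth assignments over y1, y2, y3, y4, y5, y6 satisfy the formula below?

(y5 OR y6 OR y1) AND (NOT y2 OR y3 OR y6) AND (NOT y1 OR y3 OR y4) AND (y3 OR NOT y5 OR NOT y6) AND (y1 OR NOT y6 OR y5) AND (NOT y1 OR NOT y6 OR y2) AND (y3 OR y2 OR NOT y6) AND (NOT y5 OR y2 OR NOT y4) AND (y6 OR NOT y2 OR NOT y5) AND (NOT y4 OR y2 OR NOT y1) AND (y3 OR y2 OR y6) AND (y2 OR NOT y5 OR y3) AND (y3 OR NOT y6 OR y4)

13

There are 2^6 = 64 truth assignments over (y1, y2, y3, y4, y5, y6).
Split on y1. With y1 = true, the clauses containing y1 are satisfied and NOT y1 drops from the rest; 9 of the 2^5 = 32 assignments to the other variables satisfy what remains.
With y1 = false, by the same count on the reduced clause set, 4 assignments work.
(One model: y1=F, y2=F, y3=T, y4=F, y5=T, y6=F.)
Total: 9 + 4 = 13.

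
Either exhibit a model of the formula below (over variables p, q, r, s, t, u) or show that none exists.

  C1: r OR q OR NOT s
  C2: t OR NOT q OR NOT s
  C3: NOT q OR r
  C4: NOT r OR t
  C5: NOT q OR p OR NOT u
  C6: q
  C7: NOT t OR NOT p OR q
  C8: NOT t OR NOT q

From the singleton clause (q), q = true.
From the singleton clause (r), r = true.
From the singleton clause (t), t = true.
That conflicts with the unit clause (NOT t).

UNSATISFIABLE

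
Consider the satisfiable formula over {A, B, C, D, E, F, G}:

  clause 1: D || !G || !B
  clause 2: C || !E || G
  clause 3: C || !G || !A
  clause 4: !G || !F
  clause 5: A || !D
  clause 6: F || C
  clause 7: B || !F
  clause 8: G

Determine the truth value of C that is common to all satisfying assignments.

Suppose C = false.
(F) alone gives F = true.
(!G) alone gives G = false.
But (G) is also a unit clause — contradiction.
So every satisfying assignment has C = True.

True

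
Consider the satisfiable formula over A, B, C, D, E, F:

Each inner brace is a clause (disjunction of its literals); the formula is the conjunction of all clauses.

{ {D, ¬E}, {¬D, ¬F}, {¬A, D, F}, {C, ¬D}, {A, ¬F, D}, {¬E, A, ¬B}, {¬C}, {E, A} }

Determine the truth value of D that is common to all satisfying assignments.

Suppose D = True.
(¬F) alone gives F = False.
(C) alone gives C = True.
That conflicts with the unit clause (¬C).
So every satisfying assignment has D = False.

False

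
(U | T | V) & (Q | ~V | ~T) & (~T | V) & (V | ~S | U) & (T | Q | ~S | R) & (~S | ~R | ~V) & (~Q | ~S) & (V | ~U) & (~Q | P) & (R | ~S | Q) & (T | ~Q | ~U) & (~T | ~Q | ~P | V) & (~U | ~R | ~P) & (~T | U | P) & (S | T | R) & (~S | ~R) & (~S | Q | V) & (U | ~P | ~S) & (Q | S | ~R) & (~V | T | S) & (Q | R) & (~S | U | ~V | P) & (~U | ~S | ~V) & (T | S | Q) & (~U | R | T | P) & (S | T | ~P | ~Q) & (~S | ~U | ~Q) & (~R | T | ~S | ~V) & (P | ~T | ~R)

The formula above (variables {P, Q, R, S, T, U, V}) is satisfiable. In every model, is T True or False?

Suppose T = 0.
Suppose U = 1.
The clause (V) is unit, so V = 1.
The clause (~Q) is unit, so Q = 0.
The clause (S) is unit, so S = 1.
But (~S) is also a unit clause — contradiction.
Undo U and try U = 0.
The clause (V) is unit, so V = 1.
The clause (S) is unit, so S = 1.
The clause (~R) is unit, so R = 0.
The clause (Q) is unit, so Q = 1.
But (~Q) is also a unit clause — contradiction.
Neither U = 1 nor U = 0 works.
So every satisfying assignment has T = True.

True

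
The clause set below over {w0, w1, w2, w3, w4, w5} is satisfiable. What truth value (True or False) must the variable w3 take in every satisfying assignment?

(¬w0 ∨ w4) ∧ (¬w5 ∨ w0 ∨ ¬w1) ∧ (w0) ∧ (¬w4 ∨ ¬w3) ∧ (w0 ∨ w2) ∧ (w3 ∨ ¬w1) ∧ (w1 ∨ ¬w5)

False

Suppose w3 = True.
The clause (w0) is unit, so w0 = True.
The clause (w4) is unit, so w4 = True.
But (¬w4) is also a unit clause — contradiction.
So every satisfying assignment has w3 = False.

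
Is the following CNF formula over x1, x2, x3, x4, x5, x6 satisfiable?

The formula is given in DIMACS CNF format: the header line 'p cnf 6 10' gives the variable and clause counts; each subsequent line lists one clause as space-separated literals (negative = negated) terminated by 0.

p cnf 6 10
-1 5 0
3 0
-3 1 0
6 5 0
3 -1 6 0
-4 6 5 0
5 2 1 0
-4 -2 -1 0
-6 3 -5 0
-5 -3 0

The clause (x3) is unit, so x3 = True.
The clause (x1) is unit, so x1 = True.
The clause (x5) is unit, so x5 = True.
Now (¬x5) is unsatisfied and unit — conflict.
No assignment satisfies every clause.

No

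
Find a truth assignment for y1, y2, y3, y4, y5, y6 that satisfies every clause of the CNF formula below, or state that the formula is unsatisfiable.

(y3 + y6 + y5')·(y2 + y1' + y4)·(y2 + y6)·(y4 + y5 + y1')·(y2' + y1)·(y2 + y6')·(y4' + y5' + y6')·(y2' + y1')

UNSATISFIABLE

Try y2 = 1.
From the singleton clause (y1), y1 = 1.
But (y1') is also a unit clause — contradiction.
So y2 must be the other value — set y2 = 0.
From the singleton clause (y6), y6 = 1.
But (y6') is also a unit clause — contradiction.
Either choice for y2 ends in contradiction.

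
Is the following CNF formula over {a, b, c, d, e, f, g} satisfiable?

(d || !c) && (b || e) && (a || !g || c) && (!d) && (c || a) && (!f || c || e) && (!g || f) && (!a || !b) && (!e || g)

The clause (!d) is unit, so d = false.
The clause (!c) is unit, so c = false.
The clause (a) is unit, so a = true.
The clause (!b) is unit, so b = false.
The clause (e) is unit, so e = true.
The clause (g) is unit, so g = true.
The clause (f) is unit, so f = true.
This assignment satisfies each clause.
A satisfying assignment: a: true, b: false, c: false, d: false, e: true, f: true, g: true.

Satisfiable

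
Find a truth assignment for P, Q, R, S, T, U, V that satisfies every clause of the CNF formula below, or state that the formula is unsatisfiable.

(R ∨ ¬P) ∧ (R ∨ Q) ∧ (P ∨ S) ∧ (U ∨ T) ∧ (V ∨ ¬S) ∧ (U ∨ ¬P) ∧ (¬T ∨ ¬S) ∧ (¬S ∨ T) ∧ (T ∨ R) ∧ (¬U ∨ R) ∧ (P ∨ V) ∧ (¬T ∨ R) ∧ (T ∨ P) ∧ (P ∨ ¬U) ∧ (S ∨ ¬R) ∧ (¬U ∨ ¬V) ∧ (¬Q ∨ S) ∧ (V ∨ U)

UNSATISFIABLE

Try R = True.
The clause (S) is unit, so S = True.
The clause (V) is unit, so V = True.
The clause (¬T) is unit, so T = False.
That conflicts with the unit clause (T).
That branch fails; take R = False instead.
The clause (¬P) is unit, so P = False.
The clause (Q) is unit, so Q = True.
The clause (S) is unit, so S = True.
The clause (V) is unit, so V = True.
The clause (¬T) is unit, so T = False.
That conflicts with the unit clause (T).
Both values of R lead to a conflict.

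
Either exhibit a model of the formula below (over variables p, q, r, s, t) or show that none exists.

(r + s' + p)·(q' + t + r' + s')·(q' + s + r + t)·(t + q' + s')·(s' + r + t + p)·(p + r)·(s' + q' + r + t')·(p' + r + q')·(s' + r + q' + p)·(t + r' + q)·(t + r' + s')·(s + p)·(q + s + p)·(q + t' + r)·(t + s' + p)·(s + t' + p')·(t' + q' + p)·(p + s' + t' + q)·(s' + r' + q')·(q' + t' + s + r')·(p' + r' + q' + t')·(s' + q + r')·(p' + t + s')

p ↦ 1,  q ↦ 1,  r ↦ 1,  s ↦ 0,  t ↦ 0

Suppose p = 1.
Suppose r = 1.
Suppose t = 0.
Unit clause (q) forces q = 1.
Unit clause (s') forces s = 0.
All clauses are satisfied.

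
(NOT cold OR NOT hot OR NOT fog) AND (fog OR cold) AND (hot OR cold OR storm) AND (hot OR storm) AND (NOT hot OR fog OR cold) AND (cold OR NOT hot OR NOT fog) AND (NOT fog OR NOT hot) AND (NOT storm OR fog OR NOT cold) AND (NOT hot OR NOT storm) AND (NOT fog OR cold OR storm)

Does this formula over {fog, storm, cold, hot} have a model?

Branch on fog: set fog = false.
From the singleton clause (cold), cold = true.
From the singleton clause (NOT storm), storm = false.
From the singleton clause (hot), hot = true.
This assignment satisfies each clause.
A satisfying assignment: fog=false,  storm=false,  cold=true,  hot=true.

Yes, satisfiable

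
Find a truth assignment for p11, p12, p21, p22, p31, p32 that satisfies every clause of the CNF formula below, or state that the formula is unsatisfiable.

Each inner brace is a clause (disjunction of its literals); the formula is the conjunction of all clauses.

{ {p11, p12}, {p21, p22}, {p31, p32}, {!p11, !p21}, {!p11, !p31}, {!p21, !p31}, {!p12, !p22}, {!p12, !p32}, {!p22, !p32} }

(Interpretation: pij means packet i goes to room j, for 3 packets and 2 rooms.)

Try p11 = true.
(!p21) alone gives p21 = false.
(p22) alone gives p22 = true.
(!p31) alone gives p31 = false.
(p32) alone gives p32 = true.
But (!p32) is also a unit clause — contradiction.
That branch fails; take p11 = false instead.
(p12) alone gives p12 = true.
(!p22) alone gives p22 = false.
(p21) alone gives p21 = true.
(!p31) alone gives p31 = false.
(p32) alone gives p32 = true.
But (!p32) is also a unit clause — contradiction.
Both values of p11 lead to a conflict.

UNSATISFIABLE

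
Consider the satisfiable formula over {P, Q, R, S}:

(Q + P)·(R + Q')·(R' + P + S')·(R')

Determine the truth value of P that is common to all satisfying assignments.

Suppose P = 0.
From the singleton clause (Q), Q = 1.
From the singleton clause (R), R = 1.
But (R') is also a unit clause — contradiction.
So every satisfying assignment has P = True.

True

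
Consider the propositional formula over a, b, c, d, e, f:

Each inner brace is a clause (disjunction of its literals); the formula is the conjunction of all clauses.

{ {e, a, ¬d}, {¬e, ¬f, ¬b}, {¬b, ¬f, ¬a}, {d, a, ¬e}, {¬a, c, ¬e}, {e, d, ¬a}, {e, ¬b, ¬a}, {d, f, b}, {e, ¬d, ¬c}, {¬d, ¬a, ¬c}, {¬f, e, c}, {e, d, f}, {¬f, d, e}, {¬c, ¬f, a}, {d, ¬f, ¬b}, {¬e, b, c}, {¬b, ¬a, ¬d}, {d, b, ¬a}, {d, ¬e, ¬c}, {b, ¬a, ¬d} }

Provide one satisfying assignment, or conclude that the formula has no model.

a=False,  b=True,  c=False,  d=True,  e=True,  f=False

Branch on e: set e = True.
Branch on f: set f = False.
Branch on d: set d = True.
Branch on a: set a = False.
Branch on b: set b = True.
All clauses hold; c can take either value.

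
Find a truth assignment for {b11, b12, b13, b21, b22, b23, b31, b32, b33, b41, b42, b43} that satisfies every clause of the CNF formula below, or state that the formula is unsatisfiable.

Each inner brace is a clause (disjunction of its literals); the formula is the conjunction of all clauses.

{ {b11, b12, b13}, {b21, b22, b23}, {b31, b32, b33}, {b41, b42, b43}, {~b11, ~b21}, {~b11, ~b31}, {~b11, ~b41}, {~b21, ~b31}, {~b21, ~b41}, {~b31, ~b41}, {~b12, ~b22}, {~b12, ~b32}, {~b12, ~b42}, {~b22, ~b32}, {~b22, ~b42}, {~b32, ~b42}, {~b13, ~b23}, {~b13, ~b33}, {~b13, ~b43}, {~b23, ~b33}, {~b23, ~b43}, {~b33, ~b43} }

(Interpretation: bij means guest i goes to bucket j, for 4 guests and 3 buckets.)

UNSATISFIABLE

Branch on b11: set b11 = 0.
Branch on b12: set b12 = 1.
Unit clause (~b22) forces b22 = 0.
Unit clause (~b32) forces b32 = 0.
Unit clause (~b42) forces b42 = 0.
Branch on b21: set b21 = 1.
Unit clause (~b31) forces b31 = 0.
Unit clause (b33) forces b33 = 1.
Unit clause (~b41) forces b41 = 0.
Unit clause (b43) forces b43 = 1.
Now (~b43) is unsatisfied and unit — conflict.
Backtrack on b21: now try b21 = 0.
Unit clause (b23) forces b23 = 1.
Unit clause (~b13) forces b13 = 0.
Unit clause (~b33) forces b33 = 0.
Unit clause (b31) forces b31 = 1.
Unit clause (~b41) forces b41 = 0.
Unit clause (b43) forces b43 = 1.
Now (~b43) is unsatisfied and unit — conflict.
Both values of b21 lead to a conflict.
Backtrack on b12: now try b12 = 0.
Unit clause (b13) forces b13 = 1.
Unit clause (~b23) forces b23 = 0.
Unit clause (~b33) forces b33 = 0.
Unit clause (~b43) forces b43 = 0.
Branch on b21: set b21 = 1.
Unit clause (~b31) forces b31 = 0.
Unit clause (b32) forces b32 = 1.
Unit clause (~b41) forces b41 = 0.
Unit clause (b42) forces b42 = 1.
Now (~b42) is unsatisfied and unit — conflict.
Backtrack on b21: now try b21 = 0.
Unit clause (b22) forces b22 = 1.
Unit clause (~b32) forces b32 = 0.
Unit clause (b31) forces b31 = 1.
Unit clause (~b41) forces b41 = 0.
Unit clause (b42) forces b42 = 1.
Now (~b42) is unsatisfied and unit — conflict.
Both values of b21 lead to a conflict.
Both values of b12 lead to a conflict.
Backtrack on b11: now try b11 = 1.
Unit clause (~b21) forces b21 = 0.
Unit clause (~b31) forces b31 = 0.
Unit clause (~b41) forces b41 = 0.
Branch on b22: set b22 = 1.
Unit clause (~b12) forces b12 = 0.
Unit clause (~b32) forces b32 = 0.
Unit clause (b33) forces b33 = 1.
Unit clause (~b42) forces b42 = 0.
Unit clause (b43) forces b43 = 1.
Now (~b43) is unsatisfied and unit — conflict.
Backtrack on b22: now try b22 = 0.
Unit clause (b23) forces b23 = 1.
Unit clause (~b13) forces b13 = 0.
Unit clause (~b33) forces b33 = 0.
Unit clause (b32) forces b32 = 1.
Unit clause (~b12) forces b12 = 0.
Unit clause (~b42) forces b42 = 0.
Unit clause (b43) forces b43 = 1.
Now (~b43) is unsatisfied and unit — conflict.
Both values of b22 lead to a conflict.
Both values of b11 lead to a conflict.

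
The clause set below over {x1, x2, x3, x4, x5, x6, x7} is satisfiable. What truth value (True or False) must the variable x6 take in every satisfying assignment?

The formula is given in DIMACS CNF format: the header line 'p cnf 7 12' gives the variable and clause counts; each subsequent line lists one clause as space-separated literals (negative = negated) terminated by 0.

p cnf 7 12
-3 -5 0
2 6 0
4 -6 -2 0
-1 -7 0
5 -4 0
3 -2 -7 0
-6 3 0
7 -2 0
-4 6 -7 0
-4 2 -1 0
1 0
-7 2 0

Suppose x6 = False.
(x2) alone gives x2 = True.
(x7) alone gives x7 = True.
(¬x1) alone gives x1 = False.
Now (x1) is unsatisfied and unit — conflict.
So every satisfying assignment has x6 = True.

True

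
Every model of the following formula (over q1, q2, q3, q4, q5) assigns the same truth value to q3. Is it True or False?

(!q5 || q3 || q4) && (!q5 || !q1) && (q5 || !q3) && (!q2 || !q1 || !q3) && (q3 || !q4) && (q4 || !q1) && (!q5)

False

Suppose q3 = true.
(q5) alone gives q5 = true.
But (!q5) is also a unit clause — contradiction.
So every satisfying assignment has q3 = False.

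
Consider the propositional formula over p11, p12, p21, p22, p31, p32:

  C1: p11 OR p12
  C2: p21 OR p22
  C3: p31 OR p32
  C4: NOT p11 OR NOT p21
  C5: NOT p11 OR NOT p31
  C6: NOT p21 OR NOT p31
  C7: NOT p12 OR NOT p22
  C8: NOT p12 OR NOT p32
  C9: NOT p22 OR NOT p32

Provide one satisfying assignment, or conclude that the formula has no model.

UNSATISFIABLE

Case p11 = true:
Unit clause (NOT p21) forces p21 = false.
Unit clause (p22) forces p22 = true.
Unit clause (NOT p31) forces p31 = false.
Unit clause (p32) forces p32 = true.
That conflicts with the unit clause (NOT p32).
Backtrack on p11: now try p11 = false.
Unit clause (p12) forces p12 = true.
Unit clause (NOT p22) forces p22 = false.
Unit clause (p21) forces p21 = true.
Unit clause (NOT p31) forces p31 = false.
Unit clause (p32) forces p32 = true.
That conflicts with the unit clause (NOT p32).
Either choice for p11 ends in contradiction.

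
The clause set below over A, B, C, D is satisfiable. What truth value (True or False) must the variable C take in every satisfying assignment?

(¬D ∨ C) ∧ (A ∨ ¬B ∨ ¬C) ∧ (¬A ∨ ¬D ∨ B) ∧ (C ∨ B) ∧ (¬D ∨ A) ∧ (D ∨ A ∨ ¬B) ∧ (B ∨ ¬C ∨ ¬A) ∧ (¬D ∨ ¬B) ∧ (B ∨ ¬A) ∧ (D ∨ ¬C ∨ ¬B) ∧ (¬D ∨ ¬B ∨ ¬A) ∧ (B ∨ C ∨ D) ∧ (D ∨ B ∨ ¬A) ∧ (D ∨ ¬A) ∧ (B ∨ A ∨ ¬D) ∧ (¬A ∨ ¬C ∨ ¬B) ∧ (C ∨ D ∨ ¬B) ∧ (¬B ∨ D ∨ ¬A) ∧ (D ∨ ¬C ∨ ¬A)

True

Suppose C = False.
Unit clause (¬D) forces D = False.
Unit clause (B) forces B = True.
But (¬B) is also a unit clause — contradiction.
So every satisfying assignment has C = True.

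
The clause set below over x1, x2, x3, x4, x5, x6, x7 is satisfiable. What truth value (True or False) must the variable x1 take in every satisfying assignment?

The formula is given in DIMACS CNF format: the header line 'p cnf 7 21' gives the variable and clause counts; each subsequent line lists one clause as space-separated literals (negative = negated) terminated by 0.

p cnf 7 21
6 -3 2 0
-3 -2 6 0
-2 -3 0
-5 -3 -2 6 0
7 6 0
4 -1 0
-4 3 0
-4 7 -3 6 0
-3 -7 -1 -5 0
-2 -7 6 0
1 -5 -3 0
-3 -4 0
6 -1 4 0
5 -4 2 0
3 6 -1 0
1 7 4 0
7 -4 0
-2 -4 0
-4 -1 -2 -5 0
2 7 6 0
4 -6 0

False

Suppose x1 = True.
Unit clause (x4) forces x4 = True.
Unit clause (x3) forces x3 = True.
Now (¬x3) is unsatisfied and unit — conflict.
So every satisfying assignment has x1 = False.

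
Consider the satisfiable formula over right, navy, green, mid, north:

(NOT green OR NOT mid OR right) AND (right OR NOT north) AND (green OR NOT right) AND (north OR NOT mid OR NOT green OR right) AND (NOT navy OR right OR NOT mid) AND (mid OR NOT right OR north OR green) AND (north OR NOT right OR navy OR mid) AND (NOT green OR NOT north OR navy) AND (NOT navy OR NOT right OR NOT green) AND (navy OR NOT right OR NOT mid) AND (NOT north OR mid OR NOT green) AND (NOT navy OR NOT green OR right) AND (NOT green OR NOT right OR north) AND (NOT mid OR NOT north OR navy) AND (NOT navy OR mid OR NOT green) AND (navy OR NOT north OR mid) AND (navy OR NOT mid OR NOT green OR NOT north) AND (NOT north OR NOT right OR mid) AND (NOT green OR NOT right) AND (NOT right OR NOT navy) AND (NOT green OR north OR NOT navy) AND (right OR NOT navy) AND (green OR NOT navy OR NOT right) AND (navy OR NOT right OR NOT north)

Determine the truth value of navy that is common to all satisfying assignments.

Suppose navy = true.
Unit clause (NOT right) forces right = false.
That conflicts with the unit clause (right).
So every satisfying assignment has navy = False.

False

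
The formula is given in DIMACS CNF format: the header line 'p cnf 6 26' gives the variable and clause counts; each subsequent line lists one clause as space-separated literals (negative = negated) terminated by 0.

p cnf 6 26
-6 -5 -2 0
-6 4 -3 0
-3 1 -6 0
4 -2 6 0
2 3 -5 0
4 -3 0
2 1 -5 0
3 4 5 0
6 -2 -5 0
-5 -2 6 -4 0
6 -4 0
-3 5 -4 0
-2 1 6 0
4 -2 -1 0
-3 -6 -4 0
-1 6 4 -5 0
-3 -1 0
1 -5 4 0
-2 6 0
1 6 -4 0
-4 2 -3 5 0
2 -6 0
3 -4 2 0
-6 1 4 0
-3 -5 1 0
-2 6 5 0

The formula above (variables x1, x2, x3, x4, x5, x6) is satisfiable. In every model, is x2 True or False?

Suppose x2 = False.
From the singleton clause (¬x6), x6 = False.
From the singleton clause (¬x4), x4 = False.
From the singleton clause (¬x3), x3 = False.
From the singleton clause (¬x5), x5 = False.
But (x5) is also a unit clause — contradiction.
So every satisfying assignment has x2 = True.

True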